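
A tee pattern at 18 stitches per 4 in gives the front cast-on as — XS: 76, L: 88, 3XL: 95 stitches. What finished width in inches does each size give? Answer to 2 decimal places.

XS 16.89 inches; L 19.56 inches; 3XL 21.11 inches.

18/4 = 4.5 sts per in.
XS: 76 / 4.5 = 16.889 → 16.89 in.
L: 88 / 4.5 = 19.556 → 19.56 in.
3XL: 95 / 4.5 = 21.111 → 21.11 in.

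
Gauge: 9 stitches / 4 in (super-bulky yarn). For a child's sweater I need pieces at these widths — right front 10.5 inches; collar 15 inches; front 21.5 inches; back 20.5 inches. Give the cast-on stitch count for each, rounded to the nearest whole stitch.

right front 24; collar 34; front 48; back 46.

Rate = 9/4 = 2.25 sts per in.
right front: 10.5 × 2.25 = 23.62 → 24.
collar: 15 × 2.25 = 33.75 → 34.
front: 21.5 × 2.25 = 48.38 → 48.
back: 20.5 × 2.25 = 46.12 → 46.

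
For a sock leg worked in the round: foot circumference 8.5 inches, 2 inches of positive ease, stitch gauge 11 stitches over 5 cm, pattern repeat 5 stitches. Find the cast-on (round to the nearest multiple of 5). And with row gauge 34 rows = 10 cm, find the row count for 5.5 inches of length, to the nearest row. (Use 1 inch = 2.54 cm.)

Cast on 60 stitches; work 47 rows.

Finished = 8.5 + 2 = 10.5 inches.
10.5 inches × 2.54 = 26.67 cm.
11/5 = 2.2 sts per cm; 26.67 × 2.2 = 58.67 sts.
Nearest multiple of 5 → 60.
5.5 inches = 13.97 cm; × 3.4 = 47.50 → 47 rows.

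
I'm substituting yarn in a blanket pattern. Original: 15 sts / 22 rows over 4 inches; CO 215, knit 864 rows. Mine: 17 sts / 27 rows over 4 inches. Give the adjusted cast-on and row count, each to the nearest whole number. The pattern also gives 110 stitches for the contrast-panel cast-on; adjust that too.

Cast on 244 stitches; work 1060 rows; contrast-panel cast-on 125 stitches.

Stitches: 215 × 17/15 = 243.67 → 244.
Rows: 864 × 27/22 = 1060.36 → 1060.
contrast-panel cast-on: 110 × 17/15 = 124.67 → 125.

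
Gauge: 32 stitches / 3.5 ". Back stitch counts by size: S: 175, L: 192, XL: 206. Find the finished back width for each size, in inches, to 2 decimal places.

32/3.5 = 9.143 sts per in.
S: 175 / 9.143 = 19.141 → 19.14 in.
L: 192 / 9.143 = 21.000 → 21.00 in.
XL: 206 / 9.143 = 22.531 → 22.53 in.

S 19.14 inches; L 21.00 inches; XL 22.53 inches.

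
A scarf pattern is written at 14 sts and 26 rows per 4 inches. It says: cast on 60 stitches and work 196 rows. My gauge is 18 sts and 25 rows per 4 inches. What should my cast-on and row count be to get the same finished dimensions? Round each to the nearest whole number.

Stitches: 60 × 18/14 = 77.14 → 77.
Rows: 196 × 25/26 = 188.46 → 188.

Cast on 77 stitches; work 188 rows.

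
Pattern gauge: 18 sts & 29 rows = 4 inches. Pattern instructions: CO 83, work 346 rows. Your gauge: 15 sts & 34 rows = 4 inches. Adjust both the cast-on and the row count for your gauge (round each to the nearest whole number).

Cast on 69 stitches; work 406 rows.

Stitches: 83 × 15/18 = 69.17 → 69.
Rows: 346 × 34/29 = 405.66 → 406.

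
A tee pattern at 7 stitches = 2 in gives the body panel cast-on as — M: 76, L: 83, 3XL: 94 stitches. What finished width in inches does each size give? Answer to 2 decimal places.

M 21.71 inches; L 23.71 inches; 3XL 26.86 inches.

7/2 = 3.5 sts per in.
M: 76 / 3.5 = 21.714 → 21.71 in.
L: 83 / 3.5 = 23.714 → 23.71 in.
3XL: 94 / 3.5 = 26.857 → 26.86 in.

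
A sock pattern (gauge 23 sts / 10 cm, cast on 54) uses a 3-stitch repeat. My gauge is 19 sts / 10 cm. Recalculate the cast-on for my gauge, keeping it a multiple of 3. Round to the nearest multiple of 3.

Cast on 45 stitches.

54 × 19 / 23 = 44.61.
Nearest multiple of 3: 45.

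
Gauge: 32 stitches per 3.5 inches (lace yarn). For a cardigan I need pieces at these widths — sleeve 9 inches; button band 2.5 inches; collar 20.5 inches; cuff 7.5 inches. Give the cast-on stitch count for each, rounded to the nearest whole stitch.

sleeve 82; button band 23; collar 187; cuff 69.

Rate = 32/3.5 = 9.143 sts per in.
sleeve: 9 × 9.143 = 82.29 → 82.
button band: 2.5 × 9.143 = 22.86 → 23.
collar: 20.5 × 9.143 = 187.43 → 187.
cuff: 7.5 × 9.143 = 68.57 → 69.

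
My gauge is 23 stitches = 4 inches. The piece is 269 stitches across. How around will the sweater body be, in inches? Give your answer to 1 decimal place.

46.8 inches.

23 stitches / 4 inch = 5.75 stitches per inch.
269 / 5.75 = 46.78 inches.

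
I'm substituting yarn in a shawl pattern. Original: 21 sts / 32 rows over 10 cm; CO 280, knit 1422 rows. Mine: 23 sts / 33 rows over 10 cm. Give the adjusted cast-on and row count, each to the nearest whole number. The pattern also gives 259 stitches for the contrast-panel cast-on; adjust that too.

Cast on 307 stitches; work 1466 rows; contrast-panel cast-on 284 stitches.

Stitches: 280 × 23/21 = 306.67 → 307.
Rows: 1422 × 33/32 = 1466.44 → 1466.
contrast-panel cast-on: 259 × 23/21 = 283.67 → 284.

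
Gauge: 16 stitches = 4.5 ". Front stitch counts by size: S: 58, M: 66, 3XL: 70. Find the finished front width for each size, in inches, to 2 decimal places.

S 16.31 inches; M 18.56 inches; 3XL 19.69 inches.

16/4.5 = 3.556 sts per in.
S: 58 / 3.556 = 16.312 → 16.31 in.
M: 66 / 3.556 = 18.562 → 18.56 in.
3XL: 70 / 3.556 = 19.688 → 19.69 in.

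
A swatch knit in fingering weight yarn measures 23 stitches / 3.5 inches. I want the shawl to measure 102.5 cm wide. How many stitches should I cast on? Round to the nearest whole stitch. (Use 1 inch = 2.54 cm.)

CO 265 sts.

102.5 cm = 40.35 in.
23 stitches / 3.5 in = 6.571 stitches per inch.
40.35 × 6.571 = 265.19 stitches.
Round to nearest → 265.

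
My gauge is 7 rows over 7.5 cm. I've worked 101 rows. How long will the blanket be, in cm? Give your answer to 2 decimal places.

108.21 cm.

7 rows / 7.5 cm = 0.933 rows per cm.
101 / 0.933 = 108.214 cm.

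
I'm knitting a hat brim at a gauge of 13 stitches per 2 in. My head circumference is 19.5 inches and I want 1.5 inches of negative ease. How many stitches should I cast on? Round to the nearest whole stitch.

Finished = 19.5 − 1.5 = 18 in.
13 / 2 = 6.5 sts per inch.
18.00 × 6.5 = 117.00 sts.

117 stitches.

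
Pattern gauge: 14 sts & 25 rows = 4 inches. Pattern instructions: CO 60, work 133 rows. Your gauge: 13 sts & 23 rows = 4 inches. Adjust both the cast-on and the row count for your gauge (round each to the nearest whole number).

Cast on 56 stitches; work 122 rows.

Stitches: 60 × 13/14 = 55.71 → 56.
Rows: 133 × 23/25 = 122.36 → 122.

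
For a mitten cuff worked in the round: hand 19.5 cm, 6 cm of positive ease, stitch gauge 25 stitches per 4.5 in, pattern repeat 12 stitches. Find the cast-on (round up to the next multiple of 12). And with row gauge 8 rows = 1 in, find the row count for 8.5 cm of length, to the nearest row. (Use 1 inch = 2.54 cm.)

Cast on 60 stitches; work 27 rows.

Finished = 19.5 + 6 = 25.5 cm.
25.5 cm × 1/2.54 = 10.04 inches.
25/4.5 = 5.556 sts per in; 10.04 × 5.556 = 55.77 sts.
Next multiple of 12 → 60.
8.5 cm = 3.35 inches; × 8 = 26.77 → 27 rows.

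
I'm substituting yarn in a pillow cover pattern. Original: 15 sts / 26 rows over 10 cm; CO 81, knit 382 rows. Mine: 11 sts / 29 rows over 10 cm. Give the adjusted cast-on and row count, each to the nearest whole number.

Stitches: 81 × 11/15 = 59.40 → 59.
Rows: 382 × 29/26 = 426.08 → 426.

Cast on 59 stitches; work 426 rows.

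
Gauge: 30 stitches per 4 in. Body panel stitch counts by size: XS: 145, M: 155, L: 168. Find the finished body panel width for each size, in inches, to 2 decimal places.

30/4 = 7.5 sts per in.
XS: 145 / 7.5 = 19.333 → 19.33 in.
M: 155 / 7.5 = 20.667 → 20.67 in.
L: 168 / 7.5 = 22.400 → 22.40 in.

XS 19.33 inches; M 20.67 inches; L 22.40 inches.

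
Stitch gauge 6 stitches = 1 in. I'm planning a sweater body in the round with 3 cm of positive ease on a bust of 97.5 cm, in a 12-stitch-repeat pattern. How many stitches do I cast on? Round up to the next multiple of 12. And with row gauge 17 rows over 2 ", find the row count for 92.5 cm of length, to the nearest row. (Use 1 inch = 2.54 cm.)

Finished = 97.5 + 3 = 100.5 cm.
100.5 cm × 1/2.54 = 39.57 inches.
6/1 = 6 sts per in; 39.57 × 6 = 237.40 sts.
Next multiple of 12 → 240.
92.5 cm = 36.42 inches; × 8.5 = 309.55 → 310 rows.

Cast on 240 stitches; work 310 rows.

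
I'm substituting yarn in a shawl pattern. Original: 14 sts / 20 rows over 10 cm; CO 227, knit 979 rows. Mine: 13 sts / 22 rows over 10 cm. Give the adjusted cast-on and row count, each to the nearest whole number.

Cast on 211 stitches; work 1077 rows.

Stitches: 227 × 13/14 = 210.79 → 211.
Rows: 979 × 22/20 = 1076.90 → 1077.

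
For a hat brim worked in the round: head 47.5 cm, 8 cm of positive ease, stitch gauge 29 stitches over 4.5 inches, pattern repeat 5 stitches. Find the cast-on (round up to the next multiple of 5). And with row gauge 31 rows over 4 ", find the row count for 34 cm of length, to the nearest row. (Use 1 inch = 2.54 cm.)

Finished = 47.5 + 8 = 55.5 cm.
55.5 cm × 1/2.54 = 21.85 inches.
29/4.5 = 6.444 sts per in; 21.85 × 6.444 = 140.81 sts.
Next multiple of 5 → 145.
34 cm = 13.39 inches; × 7.75 = 103.74 → 104 rows.

Cast on 145 stitches; work 104 rows.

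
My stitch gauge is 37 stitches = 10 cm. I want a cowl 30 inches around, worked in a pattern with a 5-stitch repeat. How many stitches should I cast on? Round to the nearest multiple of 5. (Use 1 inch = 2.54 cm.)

280 stitches.

30 in = 30 × 2.54 = 76.20 cm.
37 / 10 = 3.7 sts/cm.
76.20 × 3.7 = 281.94 sts.
→ 280.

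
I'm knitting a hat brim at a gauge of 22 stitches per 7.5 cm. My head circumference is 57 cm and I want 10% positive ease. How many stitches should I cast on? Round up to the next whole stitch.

Finished = 57 × 1.10 = 62.70 cm.
22 / 7.5 = 2.933 sts per cm.
62.70 × 2.933 = 183.92 sts.
→ 184 sts.

184 stitches.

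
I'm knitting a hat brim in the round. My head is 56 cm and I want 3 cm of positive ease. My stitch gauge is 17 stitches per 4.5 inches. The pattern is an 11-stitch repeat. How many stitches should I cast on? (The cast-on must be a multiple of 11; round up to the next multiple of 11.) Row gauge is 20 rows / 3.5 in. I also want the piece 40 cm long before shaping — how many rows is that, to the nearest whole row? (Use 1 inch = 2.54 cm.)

Finished = 56 + 3 = 59 cm.
59 cm × 1/2.54 = 23.23 inches.
17/4.5 = 3.778 sts per in; 23.23 × 3.778 = 87.75 sts.
Next multiple of 11 → 88.
40 cm = 15.75 inches; × 5.714 = 89.99 → 90 rows.

Cast on 88 stitches; work 90 rows.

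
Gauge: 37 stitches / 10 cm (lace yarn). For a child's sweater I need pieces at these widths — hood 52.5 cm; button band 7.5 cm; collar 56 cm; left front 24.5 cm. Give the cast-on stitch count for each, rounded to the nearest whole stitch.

hood 194; button band 28; collar 207; left front 91.

Rate = 37/10 = 3.7 sts per cm.
hood: 52.5 × 3.7 = 194.25 → 194.
button band: 7.5 × 3.7 = 27.75 → 28.
collar: 56 × 3.7 = 207.20 → 207.
left front: 24.5 × 3.7 = 90.65 → 91.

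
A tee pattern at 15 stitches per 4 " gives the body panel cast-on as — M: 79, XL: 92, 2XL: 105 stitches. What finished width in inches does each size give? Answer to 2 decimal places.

15/4 = 3.75 sts per in.
M: 79 / 3.75 = 21.067 → 21.07 in.
XL: 92 / 3.75 = 24.533 → 24.53 in.
2XL: 105 / 3.75 = 28.000 → 28.00 in.

M 21.07 inches; XL 24.53 inches; 2XL 28.00 inches.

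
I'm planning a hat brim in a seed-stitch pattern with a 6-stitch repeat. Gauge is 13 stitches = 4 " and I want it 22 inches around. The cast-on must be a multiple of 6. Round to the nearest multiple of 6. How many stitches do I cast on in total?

13 / 4 = 3.25 sts per inch.
22 × 3.25 = 71.50 sts.
Nearest multiple of 6: 72.

CO 72 sts.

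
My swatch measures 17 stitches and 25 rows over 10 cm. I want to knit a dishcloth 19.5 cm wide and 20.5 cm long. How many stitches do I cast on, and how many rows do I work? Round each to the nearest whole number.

Cast on 33 stitches and work 51 rows.

Stitch gauge = 17/10 = 1.7 sts/cm; 19.5 × 1.7 = 33.15 → 33 sts.
Row gauge = 25/10 = 2.5 rows/cm; 20.5 × 2.5 = 51.25 → 51 rows.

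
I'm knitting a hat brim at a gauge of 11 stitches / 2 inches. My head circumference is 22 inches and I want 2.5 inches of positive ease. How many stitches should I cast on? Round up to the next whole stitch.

CO 135 sts.

Finished = 22 + 2.5 = 24.5 in.
11 / 2 = 5.5 sts per inch.
24.50 × 5.5 = 134.75 sts.
→ 135 sts.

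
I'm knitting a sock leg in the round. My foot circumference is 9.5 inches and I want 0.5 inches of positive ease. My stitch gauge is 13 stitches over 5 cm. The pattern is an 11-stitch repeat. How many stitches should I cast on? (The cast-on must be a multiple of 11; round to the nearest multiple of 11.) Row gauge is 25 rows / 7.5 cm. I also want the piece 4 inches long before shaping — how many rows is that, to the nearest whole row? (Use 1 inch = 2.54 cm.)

Cast on 66 stitches; work 34 rows.

Finished = 9.5 + 0.5 = 10 inches.
10 inches × 2.54 = 25.40 cm.
13/5 = 2.6 sts per cm; 25.40 × 2.6 = 66.04 sts.
Nearest multiple of 11 → 66.
4 inches = 10.16 cm; × 3.333 = 33.87 → 34 rows.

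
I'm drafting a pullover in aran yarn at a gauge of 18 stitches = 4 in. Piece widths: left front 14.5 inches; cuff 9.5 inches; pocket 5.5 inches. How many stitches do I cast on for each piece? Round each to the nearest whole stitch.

left front 65; cuff 43; pocket 25.

Rate = 18/4 = 4.5 sts per in.
left front: 14.5 × 4.5 = 65.25 → 65.
cuff: 9.5 × 4.5 = 42.75 → 43.
pocket: 5.5 × 4.5 = 24.75 → 25.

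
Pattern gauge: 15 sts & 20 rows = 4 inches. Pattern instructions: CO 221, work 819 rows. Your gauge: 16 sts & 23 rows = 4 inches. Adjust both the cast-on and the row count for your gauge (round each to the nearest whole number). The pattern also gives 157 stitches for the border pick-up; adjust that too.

Stitches: 221 × 16/15 = 235.73 → 236.
Rows: 819 × 23/20 = 941.85 → 942.
border pick-up: 157 × 16/15 = 167.47 → 167.

Cast on 236 stitches; work 942 rows; border pick-up 167 stitches.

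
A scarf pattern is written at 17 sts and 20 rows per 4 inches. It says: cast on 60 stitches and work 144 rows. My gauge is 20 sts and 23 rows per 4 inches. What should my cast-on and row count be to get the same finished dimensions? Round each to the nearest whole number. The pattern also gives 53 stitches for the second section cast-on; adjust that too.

Cast on 71 stitches; work 166 rows; second section cast-on 62 stitches.

Stitches: 60 × 20/17 = 70.59 → 71.
Rows: 144 × 23/20 = 165.60 → 166.
second section cast-on: 53 × 20/17 = 62.35 → 62.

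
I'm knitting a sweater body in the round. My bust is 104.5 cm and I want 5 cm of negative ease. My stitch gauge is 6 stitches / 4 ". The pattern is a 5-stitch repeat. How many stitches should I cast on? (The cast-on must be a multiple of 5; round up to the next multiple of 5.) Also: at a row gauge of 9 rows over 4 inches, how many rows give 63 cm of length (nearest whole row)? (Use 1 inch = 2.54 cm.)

Cast on 60 stitches; work 56 rows.

Finished = 104.5 − 5 = 99.5 cm.
99.5 cm × 1/2.54 = 39.17 inches.
6/4 = 1.5 sts per in; 39.17 × 1.5 = 58.76 sts.
Next multiple of 5 → 60.
63 cm = 24.80 inches; × 2.25 = 55.81 → 56 rows.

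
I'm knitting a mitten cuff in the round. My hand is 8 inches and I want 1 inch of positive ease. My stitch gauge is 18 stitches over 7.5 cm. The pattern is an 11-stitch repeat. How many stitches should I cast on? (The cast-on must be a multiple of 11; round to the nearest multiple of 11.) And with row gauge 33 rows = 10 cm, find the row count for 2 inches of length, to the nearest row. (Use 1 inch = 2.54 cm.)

Cast on 55 stitches; work 17 rows.

Finished = 8 + 1 = 9 inches.
9 inches × 2.54 = 22.86 cm.
18/7.5 = 2.4 sts per cm; 22.86 × 2.4 = 54.86 sts.
Nearest multiple of 11 → 55.
2 inches = 5.08 cm; × 3.3 = 16.76 → 17 rows.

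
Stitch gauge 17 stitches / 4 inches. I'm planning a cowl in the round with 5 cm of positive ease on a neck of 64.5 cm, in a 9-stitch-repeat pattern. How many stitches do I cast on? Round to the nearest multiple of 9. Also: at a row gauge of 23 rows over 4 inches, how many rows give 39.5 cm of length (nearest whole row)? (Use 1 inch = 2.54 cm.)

Cast on 117 stitches; work 89 rows.

Finished = 64.5 + 5 = 69.5 cm.
69.5 cm × 1/2.54 = 27.36 inches.
17/4 = 4.25 sts per in; 27.36 × 4.25 = 116.29 sts.
Nearest multiple of 9 → 117.
39.5 cm = 15.55 inches; × 5.75 = 89.42 → 89 rows.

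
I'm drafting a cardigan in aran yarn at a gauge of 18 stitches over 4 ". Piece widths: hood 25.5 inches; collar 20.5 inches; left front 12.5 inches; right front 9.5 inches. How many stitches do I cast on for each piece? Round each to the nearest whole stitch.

Rate = 18/4 = 4.5 sts per in.
hood: 25.5 × 4.5 = 114.75 → 115.
collar: 20.5 × 4.5 = 92.25 → 92.
left front: 12.5 × 4.5 = 56.25 → 56.
right front: 9.5 × 4.5 = 42.75 → 43.

hood 115; collar 92; left front 56; right front 43.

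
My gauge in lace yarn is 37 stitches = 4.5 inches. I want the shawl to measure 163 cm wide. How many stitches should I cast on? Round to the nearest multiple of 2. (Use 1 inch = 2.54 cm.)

Cast on 528 stitches.

163 cm = 64.17 in.
37 stitches / 4.5 in = 8.222 stitches per inch.
64.17 × 8.222 = 527.65 stitches.
Round to nearest multiple of 2 → 528.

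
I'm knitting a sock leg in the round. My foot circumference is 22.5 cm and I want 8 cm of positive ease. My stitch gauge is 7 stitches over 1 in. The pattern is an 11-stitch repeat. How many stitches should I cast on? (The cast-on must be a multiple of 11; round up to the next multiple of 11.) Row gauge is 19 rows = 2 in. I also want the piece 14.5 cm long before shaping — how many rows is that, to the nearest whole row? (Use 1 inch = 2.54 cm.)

Finished = 22.5 + 8 = 30.5 cm.
30.5 cm × 1/2.54 = 12.01 inches.
7/1 = 7 sts per in; 12.01 × 7 = 84.06 sts.
Next multiple of 11 → 88.
14.5 cm = 5.71 inches; × 9.5 = 54.23 → 54 rows.

Cast on 88 stitches; work 54 rows.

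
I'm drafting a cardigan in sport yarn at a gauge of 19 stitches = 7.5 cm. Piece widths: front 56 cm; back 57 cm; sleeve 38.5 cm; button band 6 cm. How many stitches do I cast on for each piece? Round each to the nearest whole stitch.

front 142; back 144; sleeve 98; button band 15.

Rate = 19/7.5 = 2.533 sts per cm.
front: 56 × 2.533 = 141.87 → 142.
back: 57 × 2.533 = 144.40 → 144.
sleeve: 38.5 × 2.533 = 97.53 → 98.
button band: 6 × 2.533 = 15.20 → 15.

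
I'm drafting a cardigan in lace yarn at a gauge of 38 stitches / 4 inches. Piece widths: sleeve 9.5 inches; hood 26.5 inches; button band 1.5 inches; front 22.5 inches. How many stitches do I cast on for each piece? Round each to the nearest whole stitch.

Rate = 38/4 = 9.5 sts per in.
sleeve: 9.5 × 9.5 = 90.25 → 90.
hood: 26.5 × 9.5 = 251.75 → 252.
button band: 1.5 × 9.5 = 14.25 → 14.
front: 22.5 × 9.5 = 213.75 → 214.

sleeve 90; hood 252; button band 14; front 214.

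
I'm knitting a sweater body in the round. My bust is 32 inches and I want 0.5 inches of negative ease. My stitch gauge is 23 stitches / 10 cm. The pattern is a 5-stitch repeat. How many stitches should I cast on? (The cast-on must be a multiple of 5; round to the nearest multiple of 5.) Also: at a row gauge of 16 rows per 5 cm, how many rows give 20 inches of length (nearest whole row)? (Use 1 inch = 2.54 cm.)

Finished = 32 − 0.5 = 31.5 inches.
31.5 inches × 2.54 = 80.01 cm.
23/10 = 2.3 sts per cm; 80.01 × 2.3 = 184.02 sts.
Nearest multiple of 5 → 185.
20 inches = 50.80 cm; × 3.2 = 162.56 → 163 rows.

Cast on 185 stitches; work 163 rows.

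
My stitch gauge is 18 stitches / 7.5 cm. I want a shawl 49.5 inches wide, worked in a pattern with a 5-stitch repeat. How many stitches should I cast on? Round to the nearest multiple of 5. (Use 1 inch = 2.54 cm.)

Cast on 300 stitches.

49.5 in = 49.5 × 2.54 = 125.73 cm.
18 / 7.5 = 2.4 sts/cm.
125.73 × 2.4 = 301.75 sts.
→ 300.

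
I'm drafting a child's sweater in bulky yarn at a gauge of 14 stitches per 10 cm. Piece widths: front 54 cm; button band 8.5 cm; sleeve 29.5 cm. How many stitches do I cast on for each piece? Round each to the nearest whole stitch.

Rate = 14/10 = 1.4 sts per cm.
front: 54 × 1.4 = 75.60 → 76.
button band: 8.5 × 1.4 = 11.90 → 12.
sleeve: 29.5 × 1.4 = 41.30 → 41.

front 76; button band 12; sleeve 41.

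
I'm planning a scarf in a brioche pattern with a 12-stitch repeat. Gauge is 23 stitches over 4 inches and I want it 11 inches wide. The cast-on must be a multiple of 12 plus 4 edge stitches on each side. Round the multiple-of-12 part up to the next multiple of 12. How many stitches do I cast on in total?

CO 68 sts.

23 / 4 = 5.75 sts per inch.
11 × 5.75 = 63.25 sts.
Less 8 edge sts → 55.25 for the repeat.
Next multiple of 12: 60.
Add back 8 edge sts → 68.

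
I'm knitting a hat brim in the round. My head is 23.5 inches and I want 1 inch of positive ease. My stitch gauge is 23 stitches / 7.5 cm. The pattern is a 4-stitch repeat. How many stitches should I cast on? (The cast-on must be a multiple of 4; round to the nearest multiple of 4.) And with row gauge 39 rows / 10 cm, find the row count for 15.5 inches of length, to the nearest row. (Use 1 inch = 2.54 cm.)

Finished = 23.5 + 1 = 24.5 inches.
24.5 inches × 2.54 = 62.23 cm.
23/7.5 = 3.067 sts per cm; 62.23 × 3.067 = 190.84 sts.
Nearest multiple of 4 → 192.
15.5 inches = 39.37 cm; × 3.9 = 153.54 → 154 rows.

Cast on 192 stitches; work 154 rows.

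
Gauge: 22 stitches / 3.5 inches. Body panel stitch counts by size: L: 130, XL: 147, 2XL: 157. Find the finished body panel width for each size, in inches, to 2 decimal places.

22/3.5 = 6.286 sts per in.
L: 130 / 6.286 = 20.682 → 20.68 in.
XL: 147 / 6.286 = 23.386 → 23.39 in.
2XL: 157 / 6.286 = 24.977 → 24.98 in.

L 20.68 inches; XL 23.39 inches; 2XL 24.98 inches.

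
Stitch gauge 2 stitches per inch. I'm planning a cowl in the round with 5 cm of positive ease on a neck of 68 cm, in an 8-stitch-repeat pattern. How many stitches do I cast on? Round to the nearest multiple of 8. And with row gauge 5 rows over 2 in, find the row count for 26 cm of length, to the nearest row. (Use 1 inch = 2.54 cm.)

Cast on 56 stitches; work 26 rows.

Finished = 68 + 5 = 73 cm.
73 cm × 1/2.54 = 28.74 inches.
2/1 = 2 sts per in; 28.74 × 2 = 57.48 sts.
Nearest multiple of 8 → 56.
26 cm = 10.24 inches; × 2.5 = 25.59 → 26 rows.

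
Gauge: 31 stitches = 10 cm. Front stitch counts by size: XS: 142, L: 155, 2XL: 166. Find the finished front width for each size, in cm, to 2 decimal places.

XS 45.81 cm; L 50.00 cm; 2XL 53.55 cm.

31/10 = 3.1 sts per cm.
XS: 142 / 3.1 = 45.806 → 45.81 cm.
L: 155 / 3.1 = 50.000 → 50.00 cm.
2XL: 166 / 3.1 = 53.548 → 53.55 cm.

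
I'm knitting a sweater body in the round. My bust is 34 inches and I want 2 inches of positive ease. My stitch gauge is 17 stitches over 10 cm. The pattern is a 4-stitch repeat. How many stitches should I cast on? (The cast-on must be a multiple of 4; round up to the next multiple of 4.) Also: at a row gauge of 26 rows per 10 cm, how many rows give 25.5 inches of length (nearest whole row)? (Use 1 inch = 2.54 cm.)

Finished = 34 + 2 = 36 inches.
36 inches × 2.54 = 91.44 cm.
17/10 = 1.7 sts per cm; 91.44 × 1.7 = 155.45 sts.
Next multiple of 4 → 156.
25.5 inches = 64.77 cm; × 2.6 = 168.40 → 168 rows.

Cast on 156 stitches; work 168 rows.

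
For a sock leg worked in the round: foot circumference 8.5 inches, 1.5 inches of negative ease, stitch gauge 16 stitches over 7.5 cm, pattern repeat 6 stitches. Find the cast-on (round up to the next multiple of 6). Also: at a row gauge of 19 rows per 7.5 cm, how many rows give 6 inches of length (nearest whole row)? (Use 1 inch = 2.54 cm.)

Finished = 8.5 − 1.5 = 7 inches.
7 inches × 2.54 = 17.78 cm.
16/7.5 = 2.133 sts per cm; 17.78 × 2.133 = 37.93 sts.
Next multiple of 6 → 42.
6 inches = 15.24 cm; × 2.533 = 38.61 → 39 rows.

Cast on 42 stitches; work 39 rows.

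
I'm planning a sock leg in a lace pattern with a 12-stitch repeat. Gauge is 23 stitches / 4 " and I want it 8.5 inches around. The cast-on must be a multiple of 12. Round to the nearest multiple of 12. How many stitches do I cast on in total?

23 / 4 = 5.75 sts per inch.
8.5 × 5.75 = 48.88 sts.
Nearest multiple of 12: 48.

Cast on 48 stitches.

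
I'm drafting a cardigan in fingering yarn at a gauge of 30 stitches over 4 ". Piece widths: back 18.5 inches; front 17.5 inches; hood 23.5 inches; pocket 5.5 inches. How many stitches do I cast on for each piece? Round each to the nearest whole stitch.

Rate = 30/4 = 7.5 sts per in.
back: 18.5 × 7.5 = 138.75 → 139.
front: 17.5 × 7.5 = 131.25 → 131.
hood: 23.5 × 7.5 = 176.25 → 176.
pocket: 5.5 × 7.5 = 41.25 → 41.

back 139; front 131; hood 176; pocket 41.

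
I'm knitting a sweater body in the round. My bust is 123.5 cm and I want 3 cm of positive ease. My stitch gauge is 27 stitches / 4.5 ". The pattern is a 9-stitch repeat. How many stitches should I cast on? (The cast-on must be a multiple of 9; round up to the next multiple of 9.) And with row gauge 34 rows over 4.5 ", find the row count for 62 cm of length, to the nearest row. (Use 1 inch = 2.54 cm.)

Finished = 123.5 + 3 = 126.5 cm.
126.5 cm × 1/2.54 = 49.80 inches.
27/4.5 = 6 sts per in; 49.80 × 6 = 298.82 sts.
Next multiple of 9 → 306.
62 cm = 24.41 inches; × 7.556 = 184.43 → 184 rows.

Cast on 306 stitches; work 184 rows.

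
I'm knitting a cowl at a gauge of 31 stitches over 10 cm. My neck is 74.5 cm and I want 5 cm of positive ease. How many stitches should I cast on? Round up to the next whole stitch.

Finished = 74.5 + 5 = 79.5 cm.
31 / 10 = 3.1 sts per cm.
79.50 × 3.1 = 246.45 sts.
→ 247 sts.

247 stitches.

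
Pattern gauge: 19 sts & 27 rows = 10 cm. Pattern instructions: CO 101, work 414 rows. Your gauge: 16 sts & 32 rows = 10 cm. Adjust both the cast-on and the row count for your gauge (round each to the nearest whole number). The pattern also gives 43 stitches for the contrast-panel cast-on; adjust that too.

Stitches: 101 × 16/19 = 85.05 → 85.
Rows: 414 × 32/27 = 490.67 → 491.
contrast-panel cast-on: 43 × 16/19 = 36.21 → 36.

Cast on 85 stitches; work 491 rows; contrast-panel cast-on 36 stitches.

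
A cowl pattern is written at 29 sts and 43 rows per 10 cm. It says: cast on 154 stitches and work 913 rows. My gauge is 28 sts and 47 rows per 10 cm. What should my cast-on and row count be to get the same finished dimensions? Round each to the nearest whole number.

Cast on 149 stitches; work 998 rows.

Stitches: 154 × 28/29 = 148.69 → 149.
Rows: 913 × 47/43 = 997.93 → 998.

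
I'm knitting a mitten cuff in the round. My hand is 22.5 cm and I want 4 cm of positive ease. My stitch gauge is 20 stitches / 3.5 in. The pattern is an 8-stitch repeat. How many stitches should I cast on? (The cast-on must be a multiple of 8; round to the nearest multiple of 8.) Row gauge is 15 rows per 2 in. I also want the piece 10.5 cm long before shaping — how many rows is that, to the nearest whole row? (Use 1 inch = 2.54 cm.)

Finished = 22.5 + 4 = 26.5 cm.
26.5 cm × 1/2.54 = 10.43 inches.
20/3.5 = 5.714 sts per in; 10.43 × 5.714 = 59.62 sts.
Nearest multiple of 8 → 56.
10.5 cm = 4.13 inches; × 7.5 = 31.00 → 31 rows.

Cast on 56 stitches; work 31 rows.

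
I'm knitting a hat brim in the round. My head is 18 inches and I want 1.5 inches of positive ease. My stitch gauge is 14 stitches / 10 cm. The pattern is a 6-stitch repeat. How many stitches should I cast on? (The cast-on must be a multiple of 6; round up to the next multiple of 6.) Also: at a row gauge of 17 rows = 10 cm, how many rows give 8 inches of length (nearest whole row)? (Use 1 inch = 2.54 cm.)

Cast on 72 stitches; work 35 rows.

Finished = 18 + 1.5 = 19.5 inches.
19.5 inches × 2.54 = 49.53 cm.
14/10 = 1.4 sts per cm; 49.53 × 1.4 = 69.34 sts.
Next multiple of 6 → 72.
8 inches = 20.32 cm; × 1.7 = 34.54 → 35 rows.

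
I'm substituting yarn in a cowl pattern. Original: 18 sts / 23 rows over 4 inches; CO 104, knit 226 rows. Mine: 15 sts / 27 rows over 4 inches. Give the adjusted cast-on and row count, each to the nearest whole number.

Stitches: 104 × 15/18 = 86.67 → 87.
Rows: 226 × 27/23 = 265.30 → 265.

Cast on 87 stitches; work 265 rows.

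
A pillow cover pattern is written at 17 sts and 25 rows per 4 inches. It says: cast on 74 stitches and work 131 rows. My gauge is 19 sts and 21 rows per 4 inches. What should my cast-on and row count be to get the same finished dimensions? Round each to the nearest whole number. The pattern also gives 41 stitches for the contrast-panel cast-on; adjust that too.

Stitches: 74 × 19/17 = 82.71 → 83.
Rows: 131 × 21/25 = 110.04 → 110.
contrast-panel cast-on: 41 × 19/17 = 45.82 → 46.

Cast on 83 stitches; work 110 rows; contrast-panel cast-on 46 stitches.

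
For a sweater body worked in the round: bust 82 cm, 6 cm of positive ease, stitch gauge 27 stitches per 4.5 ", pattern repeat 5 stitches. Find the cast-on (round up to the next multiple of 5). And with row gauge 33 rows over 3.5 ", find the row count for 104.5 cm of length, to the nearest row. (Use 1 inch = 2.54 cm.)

Finished = 82 + 6 = 88 cm.
88 cm × 1/2.54 = 34.65 inches.
27/4.5 = 6 sts per in; 34.65 × 6 = 207.87 sts.
Next multiple of 5 → 210.
104.5 cm = 41.14 inches; × 9.429 = 387.91 → 388 rows.

Cast on 210 stitches; work 388 rows.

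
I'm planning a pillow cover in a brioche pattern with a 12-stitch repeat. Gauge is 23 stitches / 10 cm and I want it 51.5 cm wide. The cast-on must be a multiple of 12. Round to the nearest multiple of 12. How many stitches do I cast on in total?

23 / 10 = 2.3 sts per cm.
51.5 × 2.3 = 118.45 sts.
Nearest multiple of 12: 120.

120 stitches.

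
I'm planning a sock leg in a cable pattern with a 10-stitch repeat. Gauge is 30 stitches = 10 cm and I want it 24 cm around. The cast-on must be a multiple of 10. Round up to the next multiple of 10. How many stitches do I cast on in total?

30 / 10 = 3 sts per cm.
24 × 3 = 72.00 sts.
Next multiple of 10: 80.

Cast on 80 stitches.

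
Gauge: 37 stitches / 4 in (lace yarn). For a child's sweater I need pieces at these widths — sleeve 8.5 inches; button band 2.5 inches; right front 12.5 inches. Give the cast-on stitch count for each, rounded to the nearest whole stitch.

Rate = 37/4 = 9.25 sts per in.
sleeve: 8.5 × 9.25 = 78.62 → 79.
button band: 2.5 × 9.25 = 23.12 → 23.
right front: 12.5 × 9.25 = 115.62 → 116.

sleeve 79; button band 23; right front 116.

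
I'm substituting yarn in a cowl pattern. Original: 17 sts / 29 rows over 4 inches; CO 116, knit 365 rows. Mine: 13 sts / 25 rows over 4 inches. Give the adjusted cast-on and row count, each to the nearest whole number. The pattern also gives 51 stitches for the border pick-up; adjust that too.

Cast on 89 stitches; work 315 rows; border pick-up 39 stitches.

Stitches: 116 × 13/17 = 88.71 → 89.
Rows: 365 × 25/29 = 314.66 → 315.
border pick-up: 51 × 13/17 = 39.00 → 39.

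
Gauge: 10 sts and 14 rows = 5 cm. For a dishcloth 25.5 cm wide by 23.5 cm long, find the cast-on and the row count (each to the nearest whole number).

Stitch gauge = 10/5 = 2 sts/cm; 25.5 × 2 = 51.00 → 51 sts.
Row gauge = 14/5 = 2.8 rows/cm; 23.5 × 2.8 = 65.80 → 66 rows.

Cast on 51 stitches and work 66 rows.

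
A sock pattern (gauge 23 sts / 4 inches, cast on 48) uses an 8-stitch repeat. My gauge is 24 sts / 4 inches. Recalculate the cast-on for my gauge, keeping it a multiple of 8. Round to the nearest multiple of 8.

48 × 24 / 23 = 50.09.
Nearest multiple of 8: 48.

Cast on 48 stitches.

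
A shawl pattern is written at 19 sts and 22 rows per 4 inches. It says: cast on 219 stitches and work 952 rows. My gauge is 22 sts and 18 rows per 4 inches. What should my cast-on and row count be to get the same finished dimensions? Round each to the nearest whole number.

Cast on 254 stitches; work 779 rows.

Stitches: 219 × 22/19 = 253.58 → 254.
Rows: 952 × 18/22 = 778.91 → 779.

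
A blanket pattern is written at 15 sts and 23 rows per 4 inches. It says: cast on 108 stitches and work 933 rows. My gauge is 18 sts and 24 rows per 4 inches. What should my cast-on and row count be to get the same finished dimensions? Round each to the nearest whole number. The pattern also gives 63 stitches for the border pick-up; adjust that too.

Stitches: 108 × 18/15 = 129.60 → 130.
Rows: 933 × 24/23 = 973.57 → 974.
border pick-up: 63 × 18/15 = 75.60 → 76.

Cast on 130 stitches; work 974 rows; border pick-up 76 stitches.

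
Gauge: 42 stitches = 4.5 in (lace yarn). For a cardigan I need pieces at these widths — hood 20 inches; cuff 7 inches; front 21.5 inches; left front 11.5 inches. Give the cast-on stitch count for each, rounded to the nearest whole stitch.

hood 187; cuff 65; front 201; left front 107.

Rate = 42/4.5 = 9.333 sts per in.
hood: 20 × 9.333 = 186.67 → 187.
cuff: 7 × 9.333 = 65.33 → 65.
front: 21.5 × 9.333 = 200.67 → 201.
left front: 11.5 × 9.333 = 107.33 → 107.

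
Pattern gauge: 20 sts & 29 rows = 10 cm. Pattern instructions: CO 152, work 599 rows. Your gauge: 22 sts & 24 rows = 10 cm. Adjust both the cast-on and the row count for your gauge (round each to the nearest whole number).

Cast on 167 stitches; work 496 rows.

Stitches: 152 × 22/20 = 167.20 → 167.
Rows: 599 × 24/29 = 495.72 → 496.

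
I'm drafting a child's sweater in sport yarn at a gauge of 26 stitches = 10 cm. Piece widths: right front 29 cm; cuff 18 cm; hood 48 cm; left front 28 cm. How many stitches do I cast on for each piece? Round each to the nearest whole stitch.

right front 75; cuff 47; hood 125; left front 73.

Rate = 26/10 = 2.6 sts per cm.
right front: 29 × 2.6 = 75.40 → 75.
cuff: 18 × 2.6 = 46.80 → 47.
hood: 48 × 2.6 = 124.80 → 125.
left front: 28 × 2.6 = 72.80 → 73.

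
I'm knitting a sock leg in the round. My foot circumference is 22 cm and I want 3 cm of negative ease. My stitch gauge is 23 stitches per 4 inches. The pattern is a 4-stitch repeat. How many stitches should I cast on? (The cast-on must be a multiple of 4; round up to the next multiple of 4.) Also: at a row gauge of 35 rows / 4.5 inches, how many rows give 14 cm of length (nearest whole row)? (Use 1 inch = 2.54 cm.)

Cast on 44 stitches; work 43 rows.

Finished = 22 − 3 = 19 cm.
19 cm × 1/2.54 = 7.48 inches.
23/4 = 5.75 sts per in; 7.48 × 5.75 = 43.01 sts.
Next multiple of 4 → 44.
14 cm = 5.51 inches; × 7.778 = 42.87 → 43 rows.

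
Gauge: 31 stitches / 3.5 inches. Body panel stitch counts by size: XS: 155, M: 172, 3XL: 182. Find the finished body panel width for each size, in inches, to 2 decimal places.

XS 17.50 inches; M 19.42 inches; 3XL 20.55 inches.

31/3.5 = 8.857 sts per in.
XS: 155 / 8.857 = 17.500 → 17.50 in.
M: 172 / 8.857 = 19.419 → 19.42 in.
3XL: 182 / 8.857 = 20.548 → 20.55 in.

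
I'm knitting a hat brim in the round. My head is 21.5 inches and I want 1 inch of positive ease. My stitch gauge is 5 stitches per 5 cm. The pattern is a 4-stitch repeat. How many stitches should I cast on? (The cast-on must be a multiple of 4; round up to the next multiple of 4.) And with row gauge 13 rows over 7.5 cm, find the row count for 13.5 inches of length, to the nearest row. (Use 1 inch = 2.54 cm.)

Cast on 60 stitches; work 59 rows.

Finished = 21.5 + 1 = 22.5 inches.
22.5 inches × 2.54 = 57.15 cm.
5/5 = 1 sts per cm; 57.15 × 1 = 57.15 sts.
Next multiple of 4 → 60.
13.5 inches = 34.29 cm; × 1.733 = 59.44 → 59 rows.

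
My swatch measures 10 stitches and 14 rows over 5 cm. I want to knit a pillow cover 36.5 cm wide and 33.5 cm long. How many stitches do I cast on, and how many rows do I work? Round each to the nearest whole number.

Stitch gauge = 10/5 = 2 sts/cm; 36.5 × 2 = 73.00 → 73 sts.
Row gauge = 14/5 = 2.8 rows/cm; 33.5 × 2.8 = 93.80 → 94 rows.

Cast on 73 stitches and work 94 rows.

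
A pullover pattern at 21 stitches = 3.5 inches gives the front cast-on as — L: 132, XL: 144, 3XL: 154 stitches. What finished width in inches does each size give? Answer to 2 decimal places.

L 22.00 inches; XL 24.00 inches; 3XL 25.67 inches.

21/3.5 = 6 sts per in.
L: 132 / 6 = 22.000 → 22.00 in.
XL: 144 / 6 = 24.000 → 24.00 in.
3XL: 154 / 6 = 25.667 → 25.67 in.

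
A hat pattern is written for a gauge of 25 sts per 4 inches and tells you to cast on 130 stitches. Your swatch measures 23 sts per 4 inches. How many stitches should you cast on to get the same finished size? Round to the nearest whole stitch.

120 stitches.

Scale factor = 23 / 25 = 0.920.
130 × 23 / 25 = 119.60 sts.
→ 120 sts.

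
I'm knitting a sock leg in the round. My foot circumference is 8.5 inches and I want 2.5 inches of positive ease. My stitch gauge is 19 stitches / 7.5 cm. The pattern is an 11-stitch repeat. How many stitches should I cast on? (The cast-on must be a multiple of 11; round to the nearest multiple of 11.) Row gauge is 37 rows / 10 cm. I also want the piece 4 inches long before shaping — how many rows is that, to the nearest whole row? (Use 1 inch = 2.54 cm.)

Cast on 66 stitches; work 38 rows.

Finished = 8.5 + 2.5 = 11 inches.
11 inches × 2.54 = 27.94 cm.
19/7.5 = 2.533 sts per cm; 27.94 × 2.533 = 70.78 sts.
Nearest multiple of 11 → 66.
4 inches = 10.16 cm; × 3.7 = 37.59 → 38 rows.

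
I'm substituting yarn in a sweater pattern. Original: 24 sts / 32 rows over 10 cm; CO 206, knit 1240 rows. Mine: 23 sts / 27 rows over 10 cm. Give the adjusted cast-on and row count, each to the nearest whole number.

Cast on 197 stitches; work 1046 rows.

Stitches: 206 × 23/24 = 197.42 → 197.
Rows: 1240 × 27/32 = 1046.25 → 1046.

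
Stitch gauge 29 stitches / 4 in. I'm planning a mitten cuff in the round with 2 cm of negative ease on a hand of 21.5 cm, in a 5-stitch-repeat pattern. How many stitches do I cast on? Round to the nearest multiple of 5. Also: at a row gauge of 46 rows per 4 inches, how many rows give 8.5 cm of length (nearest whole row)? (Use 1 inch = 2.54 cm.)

Cast on 55 stitches; work 38 rows.

Finished = 21.5 − 2 = 19.5 cm.
19.5 cm × 1/2.54 = 7.68 inches.
29/4 = 7.25 sts per in; 7.68 × 7.25 = 55.66 sts.
Nearest multiple of 5 → 55.
8.5 cm = 3.35 inches; × 11.5 = 38.48 → 38 rows.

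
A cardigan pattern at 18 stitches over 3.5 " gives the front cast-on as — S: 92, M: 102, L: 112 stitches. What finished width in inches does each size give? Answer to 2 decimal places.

18/3.5 = 5.143 sts per in.
S: 92 / 5.143 = 17.889 → 17.89 in.
M: 102 / 5.143 = 19.833 → 19.83 in.
L: 112 / 5.143 = 21.778 → 21.78 in.

S 17.89 inches; M 19.83 inches; L 21.78 inches.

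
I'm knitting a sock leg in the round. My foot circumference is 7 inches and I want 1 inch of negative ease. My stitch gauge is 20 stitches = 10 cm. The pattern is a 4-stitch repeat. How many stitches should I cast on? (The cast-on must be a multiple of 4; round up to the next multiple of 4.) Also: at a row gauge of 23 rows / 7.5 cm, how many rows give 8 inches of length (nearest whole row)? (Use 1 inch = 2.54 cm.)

Finished = 7 − 1 = 6 inches.
6 inches × 2.54 = 15.24 cm.
20/10 = 2 sts per cm; 15.24 × 2 = 30.48 sts.
Next multiple of 4 → 32.
8 inches = 20.32 cm; × 3.067 = 62.31 → 62 rows.

Cast on 32 stitches; work 62 rows.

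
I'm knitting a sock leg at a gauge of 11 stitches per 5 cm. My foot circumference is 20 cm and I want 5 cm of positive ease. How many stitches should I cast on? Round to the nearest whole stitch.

Finished = 20 + 5 = 25 cm.
11 / 5 = 2.2 sts per cm.
25.00 × 2.2 = 55.00 sts.

CO 55 sts.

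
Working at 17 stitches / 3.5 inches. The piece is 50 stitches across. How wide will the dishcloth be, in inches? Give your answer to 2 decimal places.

17 stitches / 3.5 inch = 4.857 stitches per inch.
50 / 4.857 = 10.294 inches.

10.29 inches.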